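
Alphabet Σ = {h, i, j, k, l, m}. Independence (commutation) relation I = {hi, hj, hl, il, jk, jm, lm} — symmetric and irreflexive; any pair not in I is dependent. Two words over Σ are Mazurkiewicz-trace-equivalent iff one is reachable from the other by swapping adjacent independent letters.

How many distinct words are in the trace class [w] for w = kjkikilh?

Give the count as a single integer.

piece 0:k — minimal
piece 1:j — minimal
piece 2:k rests on {0:k}
piece 3:i rests on {1:j, 2:k}
piece 4:k rests on {3:i}
piece 5:i rests on {4:k}
piece 6:l rests on {4:k}
piece 7:h rests on {4:k}
minimal pieces: {0:k, 1:j}
ways to finish when only these pieces remain (= sum over removing one remaining piece with nothing left below it):
  1 left: {5}→1  {6}→1  {7}→1
  2 left: {5,6}→2  {5,7}→2  {6,7}→2
  3 left: {5,6,7}→6
  4 left: {4,5,6,7}→6
  5 left: {3,4,5,6,7}→6
  6 left: {1,3,4,5,6,7}→6  {2,3,4,5,6,7}→6
  placing 0:k first → 12 extensions
  placing 1:j first → 6 extensions
total linear extensions = 18

18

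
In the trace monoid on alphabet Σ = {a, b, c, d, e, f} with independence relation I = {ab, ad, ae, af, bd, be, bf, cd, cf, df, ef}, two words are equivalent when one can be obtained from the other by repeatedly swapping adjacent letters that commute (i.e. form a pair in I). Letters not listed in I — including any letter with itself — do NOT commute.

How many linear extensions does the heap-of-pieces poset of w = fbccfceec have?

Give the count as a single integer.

36

#0=f has no predecessor
#1=b has no predecessor
#2=c depends on [1:b]
#3=c depends on [2:c]
#4=f depends on [0:f]
#5=c depends on [3:c]
#6=e depends on [5:c]
#7=e depends on [6:e]
#8=c depends on [7:e]
sources: [0:f, 1:b]
N(rest) = Σ N(rest − s) over sources s of rest; N(one piece) = 1:
  size 1 → [4]=1  [8]=1
  size 2 → [0,4]=1  [4,8]=2  [7,8]=1
  size 3 → [0,4,8]=3  [4,7,8]=3  [6,7,8]=1
  size 4 → [0,4,7,8]=6  [4,6,7,8]=4  [5,6,7,8]=1
  size 5 → [0,4,6,7,8]=10  [3,5,6,7,8]=1  [4,5,6,7,8]=5
  size 6 → [0,4,5,6,7,8]=15  [2,3,5,6,7,8]=1  [3,4,5,6,7,8]=6
  size 7 → [0,3,4,5,6,7,8]=21  [1,2,3,5,6,7,8]=1  [2,3,4,5,6,7,8]=7
  first=0(f) contributes 8
  first=1(b) contributes 28
|[w]| = 36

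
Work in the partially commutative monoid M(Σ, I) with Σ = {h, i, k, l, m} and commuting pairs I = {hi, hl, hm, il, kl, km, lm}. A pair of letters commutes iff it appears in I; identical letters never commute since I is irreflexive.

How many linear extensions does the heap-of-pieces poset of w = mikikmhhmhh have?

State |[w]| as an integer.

drop 0:m onto floor
drop 1:i onto {0:m}
drop 2:k onto {1:i}
drop 3:i onto {2:k}
drop 4:k onto {3:i}
drop 5:m onto {3:i}
drop 6:h onto {4:k}
drop 7:h onto {6:h}
drop 8:m onto {5:m}
drop 9:h onto {7:h}
drop 10:h onto {9:h}
ground layer = {0:m}
drop-orders for the pieces not yet dropped (sum over which currently-grounded one goes next):
  1 to go: {8} 1  {10} 1
  2 to go: {5,8} 1  {8,10} 2  {9,10} 1
  3 to go: {5,8,10} 3  {7,9,10} 1  {8,9,10} 3
  4 to go: {5,8,9,10} 6  {6,7,9,10} 1  {7,8,9,10} 4
  5 to go: {4,6,7,9,10} 1  {5,7,8,9,10} 10  {6,7,8,9,10} 5
  6 to go: {4,6,7,8,9,10} 6  {5,6,7,8,9,10} 15
  7 to go: {4,5,6,7,8,9,10} 21
  8 to go: {3,4,5,6,7,8,9,10} 21
  9 to go: {2,3,4,5,6,7,8,9,10} 21
  if 0:m drops first: 21 orders

21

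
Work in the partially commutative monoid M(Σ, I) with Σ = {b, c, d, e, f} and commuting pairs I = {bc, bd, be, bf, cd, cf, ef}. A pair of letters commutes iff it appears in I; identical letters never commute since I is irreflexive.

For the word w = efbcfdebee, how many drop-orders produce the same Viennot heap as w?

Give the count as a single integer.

405

0(e) covers ∅
1(f) covers ∅
2(b) covers ∅
3(c) covers 0:e
4(f) covers 1:f
5(d) covers 0:e, 4:f
6(e) covers 3:c, 5:d
7(b) covers 2:b
8(e) covers 6:e
9(e) covers 8:e
floor of heap: 0:e, 1:f, 2:b
completions by unplaced set U, small U first (add the entries for U minus each lowest piece of U):
  |U|=1: {7}:1  {9}:1
  |U|=2: {2,7}:1  {7,9}:2  {8,9}:1
  |U|=3: {2,7,9}:3  {6,8,9}:1  {7,8,9}:3
  |U|=4: {2,7,8,9}:6  {3,6,8,9}:1  {5,6,8,9}:1  {6,7,8,9}:4
  |U|=5: {2,6,7,8,9}:10  {3,5,6,8,9}:2  {3,6,7,8,9}:5  {4,5,6,8,9}:1  {5,6,7,8,9}:5
  |U|=6: {0,3,5,6,8,9}:2  {1,4,5,6,8,9}:1  {2,3,6,7,8,9}:15  {2,5,6,7,8,9}:15  {3,4,5,6,8,9}:3  {3,5,6,7,8,9}:12  {4,5,6,7,8,9}:6
  |U|=7: {0,3,4,5,6,8,9}:5  {0,3,5,6,7,8,9}:14  {1,3,4,5,6,8,9}:4  {1,4,5,6,7,8,9}:7  {2,3,5,6,7,8,9}:42  {2,4,5,6,7,8,9}:21  {3,4,5,6,7,8,9}:21
  |U|=8: {0,1,3,4,5,6,8,9}:9  {0,2,3,5,6,7,8,9}:56  {0,3,4,5,6,7,8,9}:40  {1,2,4,5,6,7,8,9}:28  {1,3,4,5,6,7,8,9}:32  {2,3,4,5,6,7,8,9}:84
  start at 0(e): 144
  start at 1(f): 180
  start at 2(b): 81
sum over floor = 405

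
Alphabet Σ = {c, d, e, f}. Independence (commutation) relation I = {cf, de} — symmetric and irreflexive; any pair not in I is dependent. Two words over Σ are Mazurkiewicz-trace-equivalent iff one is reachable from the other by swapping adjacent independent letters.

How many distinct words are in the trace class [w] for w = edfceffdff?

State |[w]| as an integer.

0(e) covers ∅
1(d) covers ∅
2(f) covers 0:e, 1:d
3(c) covers 0:e, 1:d
4(e) covers 2:f, 3:c
5(f) covers 4:e
6(f) covers 5:f
7(d) covers 6:f
8(f) covers 7:d
9(f) covers 8:f
floor of heap: 0:e, 1:d
completions by unplaced set U, small U first (add the entries for U minus each lowest piece of U):
  |U|=1: {9}:1
  |U|=2: {8,9}:1
  |U|=3: {7,8,9}:1
  |U|=4: {6,7,8,9}:1
  |U|=5: {5,6,7,8,9}:1
  |U|=6: {4,5,6,7,8,9}:1
  |U|=7: {2,4,5,6,7,8,9}:1  {3,4,5,6,7,8,9}:1
  |U|=8: {2,3,4,5,6,7,8,9}:2
  start at 0(e): 2
  start at 1(d): 2
sum over floor = 4

4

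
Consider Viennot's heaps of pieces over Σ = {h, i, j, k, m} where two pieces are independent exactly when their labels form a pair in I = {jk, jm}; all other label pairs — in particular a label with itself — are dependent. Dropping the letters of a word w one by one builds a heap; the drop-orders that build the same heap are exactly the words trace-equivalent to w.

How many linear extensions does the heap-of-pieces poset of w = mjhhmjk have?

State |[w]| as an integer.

6

0(m) covers ∅
1(j) covers ∅
2(h) covers 0:m, 1:j
3(h) covers 2:h
4(m) covers 3:h
5(j) covers 3:h
6(k) covers 4:m
floor of heap: 0:m, 1:j
completions by unplaced set U, small U first (add the entries for U minus each lowest piece of U):
  |U|=1: {5}:1  {6}:1
  |U|=2: {4,6}:1  {5,6}:2
  |U|=3: {4,5,6}:3
  |U|=4: {3,4,5,6}:3
  |U|=5: {2,3,4,5,6}:3
  start at 0(m): 3
  start at 1(j): 3
sum over floor = 6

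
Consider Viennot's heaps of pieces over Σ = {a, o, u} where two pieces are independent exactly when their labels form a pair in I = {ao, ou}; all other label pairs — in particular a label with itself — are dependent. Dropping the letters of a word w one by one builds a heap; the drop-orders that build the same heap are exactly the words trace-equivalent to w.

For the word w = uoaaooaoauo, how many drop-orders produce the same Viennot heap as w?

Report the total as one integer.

#0=u has no predecessor
#1=o has no predecessor
#2=a depends on [0:u]
#3=a depends on [2:a]
#4=o depends on [1:o]
#5=o depends on [4:o]
#6=a depends on [3:a]
#7=o depends on [5:o]
#8=a depends on [6:a]
#9=u depends on [8:a]
#10=o depends on [7:o]
sources: [0:u, 1:o]
N(rest) = Σ N(rest − s) over sources s of rest; N(one piece) = 1:
  size 1 → [9]=1  [10]=1
  size 2 → [7,10]=1  [8,9]=1  [9,10]=2
  size 3 → [5,7,10]=1  [6,8,9]=1  [7,9,10]=3  [8,9,10]=3
  size 4 → [3,6,8,9]=1  [4,5,7,10]=1  [5,7,9,10]=4  [6,8,9,10]=4  [7,8,9,10]=6
  size 5 → [1,4,5,7,10]=1  [2,3,6,8,9]=1  [3,6,8,9,10]=5  [4,5,7,9,10]=5  [5,7,8,9,10]=10  [6,7,8,9,10]=10
  size 6 → [0,2,3,6,8,9]=1  [1,4,5,7,9,10]=6  [2,3,6,8,9,10]=6  [3,6,7,8,9,10]=15  [4,5,7,8,9,10]=15  [5,6,7,8,9,10]=20
  size 7 → [0,2,3,6,8,9,10]=7  [1,4,5,7,8,9,10]=21  [2,3,6,7,8,9,10]=21  [3,5,6,7,8,9,10]=35  [4,5,6,7,8,9,10]=35
  size 8 → [0,2,3,6,7,8,9,10]=28  [1,4,5,6,7,8,9,10]=56  [2,3,5,6,7,8,9,10]=56  [3,4,5,6,7,8,9,10]=70
  size 9 → [0,2,3,5,6,7,8,9,10]=84  [1,3,4,5,6,7,8,9,10]=126  [2,3,4,5,6,7,8,9,10]=126
  first=0(u) contributes 252
  first=1(o) contributes 210
|[w]| = 462

462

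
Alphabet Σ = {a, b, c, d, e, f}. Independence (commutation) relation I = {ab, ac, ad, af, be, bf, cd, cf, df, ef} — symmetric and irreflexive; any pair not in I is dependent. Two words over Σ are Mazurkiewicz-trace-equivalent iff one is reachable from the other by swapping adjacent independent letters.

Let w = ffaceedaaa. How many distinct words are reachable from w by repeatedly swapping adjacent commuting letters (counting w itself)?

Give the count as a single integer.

drop 0:f onto floor
drop 1:f onto {0:f}
drop 2:a onto floor
drop 3:c onto floor
drop 4:e onto {2:a, 3:c}
drop 5:e onto {4:e}
drop 6:d onto {5:e}
drop 7:a onto {5:e}
drop 8:a onto {7:a}
drop 9:a onto {8:a}
ground layer = {0:f, 2:a, 3:c}
drop-orders for the pieces not yet dropped (sum over which currently-grounded one goes next):
  1 to go: {1} 1  {6} 1  {9} 1
  2 to go: {0,1} 1  {1,6} 2  {1,9} 2  {6,9} 2  {8,9} 1
  3 to go: {0,1,6} 3  {0,1,9} 3  {1,6,9} 6  {1,8,9} 3  {6,8,9} 3  {7,8,9} 1
  4 to go: {0,1,6,9} 12  {0,1,8,9} 6  {1,6,8,9} 12  {1,7,8,9} 4  {6,7,8,9} 4
  5 to go: {0,1,6,8,9} 30  {0,1,7,8,9} 10  {1,6,7,8,9} 20  {5,6,7,8,9} 4
  6 to go: {0,1,6,7,8,9} 60  {1,5,6,7,8,9} 24  {4,5,6,7,8,9} 4
  7 to go: {0,1,5,6,7,8,9} 84  {1,4,5,6,7,8,9} 28  {2,4,5,6,7,8,9} 4  {3,4,5,6,7,8,9} 4
  8 to go: {0,1,4,5,6,7,8,9} 112  {1,2,4,5,6,7,8,9} 32  {1,3,4,5,6,7,8,9} 32  {2,3,4,5,6,7,8,9} 8
  if 0:f drops first: 72 orders
  if 2:a drops first: 144 orders
  if 3:c drops first: 144 orders
heap linearizations: 360

360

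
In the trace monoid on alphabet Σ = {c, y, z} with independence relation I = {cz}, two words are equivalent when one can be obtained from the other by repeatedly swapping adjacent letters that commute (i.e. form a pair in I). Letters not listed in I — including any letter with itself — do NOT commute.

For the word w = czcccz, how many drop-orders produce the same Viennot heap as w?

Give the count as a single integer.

piece 0:c — minimal
piece 1:z — minimal
piece 2:c rests on {0:c}
piece 3:c rests on {2:c}
piece 4:c rests on {3:c}
piece 5:z rests on {1:z}
minimal pieces: {0:c, 1:z}
ways to finish when only these pieces remain (= sum over removing one remaining piece with nothing left below it):
  1 left: {4}→1  {5}→1
  2 left: {1,5}→1  {3,4}→1  {4,5}→2
  3 left: {1,4,5}→3  {2,3,4}→1  {3,4,5}→3
  4 left: {0,2,3,4}→1  {1,3,4,5}→6  {2,3,4,5}→4
  placing 0:c first → 10 extensions
  placing 1:z first → 5 extensions
total linear extensions = 15

15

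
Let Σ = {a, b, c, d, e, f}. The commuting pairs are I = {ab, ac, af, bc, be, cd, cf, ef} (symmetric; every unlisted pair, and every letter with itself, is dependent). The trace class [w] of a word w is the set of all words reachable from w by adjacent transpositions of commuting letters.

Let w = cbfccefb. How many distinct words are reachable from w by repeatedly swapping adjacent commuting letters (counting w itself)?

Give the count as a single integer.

70

0(c) covers ∅
1(b) covers ∅
2(f) covers 1:b
3(c) covers 0:c
4(c) covers 3:c
5(e) covers 4:c
6(f) covers 2:f
7(b) covers 6:f
floor of heap: 0:c, 1:b
completions by unplaced set U, small U first (add the entries for U minus each lowest piece of U):
  |U|=1: {5}:1  {7}:1
  |U|=2: {4,5}:1  {5,7}:2  {6,7}:1
  |U|=3: {2,6,7}:1  {3,4,5}:1  {4,5,7}:3  {5,6,7}:3
  |U|=4: {0,3,4,5}:1  {1,2,6,7}:1  {2,5,6,7}:4  {3,4,5,7}:4  {4,5,6,7}:6
  |U|=5: {0,3,4,5,7}:5  {1,2,5,6,7}:5  {2,4,5,6,7}:10  {3,4,5,6,7}:10
  |U|=6: {0,3,4,5,6,7}:15  {1,2,4,5,6,7}:15  {2,3,4,5,6,7}:20
  start at 0(c): 35
  start at 1(b): 35
sum over floor = 70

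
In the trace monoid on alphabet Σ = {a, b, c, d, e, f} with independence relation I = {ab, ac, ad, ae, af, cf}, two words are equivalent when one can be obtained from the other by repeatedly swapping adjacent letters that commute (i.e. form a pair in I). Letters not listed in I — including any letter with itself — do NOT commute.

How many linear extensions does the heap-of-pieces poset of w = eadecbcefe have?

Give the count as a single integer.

piece 0:e — minimal
piece 1:a — minimal
piece 2:d rests on {0:e}
piece 3:e rests on {2:d}
piece 4:c rests on {3:e}
piece 5:b rests on {4:c}
piece 6:c rests on {5:b}
piece 7:e rests on {6:c}
piece 8:f rests on {7:e}
piece 9:e rests on {8:f}
minimal pieces: {0:e, 1:a}
ways to finish when only these pieces remain (= sum over removing one remaining piece with nothing left below it):
  1 left: {1}→1  {9}→1
  2 left: {1,9}→2  {8,9}→1
  3 left: {1,8,9}→3  {7,8,9}→1
  4 left: {1,7,8,9}→4  {6,7,8,9}→1
  5 left: {1,6,7,8,9}→5  {5,6,7,8,9}→1
  6 left: {1,5,6,7,8,9}→6  {4,5,6,7,8,9}→1
  7 left: {1,4,5,6,7,8,9}→7  {3,4,5,6,7,8,9}→1
  8 left: {1,3,4,5,6,7,8,9}→8  {2,3,4,5,6,7,8,9}→1
  placing 0:e first → 9 extensions
  placing 1:a first → 1 extensions
total linear extensions = 10

10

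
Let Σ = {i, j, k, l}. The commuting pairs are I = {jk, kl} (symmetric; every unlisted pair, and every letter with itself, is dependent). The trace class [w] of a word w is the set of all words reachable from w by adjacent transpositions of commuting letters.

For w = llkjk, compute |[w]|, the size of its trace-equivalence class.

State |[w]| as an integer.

10

0(l) covers ∅
1(l) covers 0:l
2(k) covers ∅
3(j) covers 1:l
4(k) covers 2:k
floor of heap: 0:l, 2:k
completions by unplaced set U, small U first (add the entries for U minus each lowest piece of U):
  |U|=1: {3}:1  {4}:1
  |U|=2: {1,3}:1  {2,4}:1  {3,4}:2
  |U|=3: {0,1,3}:1  {1,3,4}:3  {2,3,4}:3
  start at 0(l): 6
  start at 2(k): 4
sum over floor = 10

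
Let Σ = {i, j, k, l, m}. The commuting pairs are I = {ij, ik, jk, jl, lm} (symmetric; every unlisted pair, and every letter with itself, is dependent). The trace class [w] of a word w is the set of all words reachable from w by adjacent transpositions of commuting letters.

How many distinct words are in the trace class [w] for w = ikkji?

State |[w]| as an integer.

30

0(i) covers ∅
1(k) covers ∅
2(k) covers 1:k
3(j) covers ∅
4(i) covers 0:i
floor of heap: 0:i, 1:k, 3:j
completions by unplaced set U, small U first (add the entries for U minus each lowest piece of U):
  |U|=1: {2}:1  {3}:1  {4}:1
  |U|=2: {0,4}:1  {1,2}:1  {2,3}:2  {2,4}:2  {3,4}:2
  |U|=3: {0,2,4}:3  {0,3,4}:3  {1,2,3}:3  {1,2,4}:3  {2,3,4}:6
  start at 0(i): 12
  start at 1(k): 12
  start at 3(j): 6
sum over floor = 30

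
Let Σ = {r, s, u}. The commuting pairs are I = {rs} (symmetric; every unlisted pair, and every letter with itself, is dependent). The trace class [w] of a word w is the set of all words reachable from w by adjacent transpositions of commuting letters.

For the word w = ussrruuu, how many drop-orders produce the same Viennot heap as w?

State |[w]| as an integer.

6

piece 0:u — minimal
piece 1:s rests on {0:u}
piece 2:s rests on {1:s}
piece 3:r rests on {0:u}
piece 4:r rests on {3:r}
piece 5:u rests on {2:s, 4:r}
piece 6:u rests on {5:u}
piece 7:u rests on {6:u}
minimal pieces: {0:u}
ways to finish when only these pieces remain (= sum over removing one remaining piece with nothing left below it):
  1 left: {7}→1
  2 left: {6,7}→1
  3 left: {5,6,7}→1
  4 left: {2,5,6,7}→1  {4,5,6,7}→1
  5 left: {1,2,5,6,7}→1  {2,4,5,6,7}→2  {3,4,5,6,7}→1
  6 left: {1,2,4,5,6,7}→3  {2,3,4,5,6,7}→3
  placing 0:u first → 6 extensions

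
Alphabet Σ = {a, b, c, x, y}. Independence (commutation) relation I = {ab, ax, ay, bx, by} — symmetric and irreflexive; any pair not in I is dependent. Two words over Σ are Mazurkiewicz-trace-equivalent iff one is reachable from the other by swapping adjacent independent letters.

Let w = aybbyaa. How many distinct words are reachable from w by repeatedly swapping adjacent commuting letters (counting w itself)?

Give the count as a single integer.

#0=a has no predecessor
#1=y has no predecessor
#2=b has no predecessor
#3=b depends on [2:b]
#4=y depends on [1:y]
#5=a depends on [0:a]
#6=a depends on [5:a]
sources: [0:a, 1:y, 2:b]
N(rest) = Σ N(rest − s) over sources s of rest; N(one piece) = 1:
  size 1 → [3]=1  [4]=1  [6]=1
  size 2 → [1,4]=1  [2,3]=1  [3,4]=2  [3,6]=2  [4,6]=2  [5,6]=1
  size 3 → [0,5,6]=1  [1,3,4]=3  [1,4,6]=3  [2,3,4]=3  [2,3,6]=3  [3,4,6]=6  [3,5,6]=3  [4,5,6]=3
  size 4 → [0,3,5,6]=4  [0,4,5,6]=4  [1,2,3,4]=6  [1,3,4,6]=12  [1,4,5,6]=6  [2,3,4,6]=12  [2,3,5,6]=6  [3,4,5,6]=12
  size 5 → [0,1,4,5,6]=10  [0,2,3,5,6]=10  [0,3,4,5,6]=20  [1,2,3,4,6]=30  [1,3,4,5,6]=30  [2,3,4,5,6]=30
  first=0(a) contributes 90
  first=1(y) contributes 60
  first=2(b) contributes 60
|[w]| = 210

210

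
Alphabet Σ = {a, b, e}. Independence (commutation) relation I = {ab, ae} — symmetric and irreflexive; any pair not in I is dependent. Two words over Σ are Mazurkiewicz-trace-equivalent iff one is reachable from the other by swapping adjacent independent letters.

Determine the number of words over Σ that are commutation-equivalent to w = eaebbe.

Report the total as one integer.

6

#0=e has no predecessor
#1=a has no predecessor
#2=e depends on [0:e]
#3=b depends on [2:e]
#4=b depends on [3:b]
#5=e depends on [4:b]
sources: [0:e, 1:a]
N(rest) = Σ N(rest − s) over sources s of rest; N(one piece) = 1:
  size 1 → [1]=1  [5]=1
  size 2 → [1,5]=2  [4,5]=1
  size 3 → [1,4,5]=3  [3,4,5]=1
  size 4 → [1,3,4,5]=4  [2,3,4,5]=1
  first=0(e) contributes 5
  first=1(a) contributes 1
|[w]| = 6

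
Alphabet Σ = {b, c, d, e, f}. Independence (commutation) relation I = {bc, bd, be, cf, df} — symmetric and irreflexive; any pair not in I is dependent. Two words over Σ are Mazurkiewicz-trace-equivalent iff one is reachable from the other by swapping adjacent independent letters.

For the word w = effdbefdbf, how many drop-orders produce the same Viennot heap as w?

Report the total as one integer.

#0=e has no predecessor
#1=f depends on [0:e]
#2=f depends on [1:f]
#3=d depends on [0:e]
#4=b depends on [2:f]
#5=e depends on [2:f, 3:d]
#6=f depends on [4:b, 5:e]
#7=d depends on [5:e]
#8=b depends on [6:f]
#9=f depends on [8:b]
sources: [0:e]
N(rest) = Σ N(rest − s) over sources s of rest; N(one piece) = 1:
  size 1 → [7]=1  [9]=1
  size 2 → [7,9]=2  [8,9]=1
  size 3 → [6,8,9]=1  [7,8,9]=3
  size 4 → [4,6,8,9]=1  [6,7,8,9]=4
  size 5 → [4,6,7,8,9]=5  [5,6,7,8,9]=4
  size 6 → [3,5,6,7,8,9]=4  [4,5,6,7,8,9]=9
  size 7 → [2,4,5,6,7,8,9]=9  [3,4,5,6,7,8,9]=13
  size 8 → [1,2,4,5,6,7,8,9]=9  [2,3,4,5,6,7,8,9]=22
  first=0(e) contributes 31

31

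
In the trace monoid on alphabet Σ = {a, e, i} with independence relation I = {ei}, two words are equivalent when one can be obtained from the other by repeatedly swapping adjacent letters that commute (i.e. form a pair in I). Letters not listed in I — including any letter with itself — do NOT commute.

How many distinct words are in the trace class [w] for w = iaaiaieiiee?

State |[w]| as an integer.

piece 0:i — minimal
piece 1:a rests on {0:i}
piece 2:a rests on {1:a}
piece 3:i rests on {2:a}
piece 4:a rests on {3:i}
piece 5:i rests on {4:a}
piece 6:e rests on {4:a}
piece 7:i rests on {5:i}
piece 8:i rests on {7:i}
piece 9:e rests on {6:e}
piece 10:e rests on {9:e}
minimal pieces: {0:i}
ways to finish when only these pieces remain (= sum over removing one remaining piece with nothing left below it):
  1 left: {8}→1  {10}→1
  2 left: {7,8}→1  {8,10}→2  {9,10}→1
  3 left: {5,7,8}→1  {6,9,10}→1  {7,8,10}→3  {8,9,10}→3
  4 left: {5,7,8,10}→4  {6,8,9,10}→4  {7,8,9,10}→6
  5 left: {5,7,8,9,10}→10  {6,7,8,9,10}→10
  6 left: {5,6,7,8,9,10}→20
  7 left: {4,5,6,7,8,9,10}→20
  8 left: {3,4,5,6,7,8,9,10}→20
  9 left: {2,3,4,5,6,7,8,9,10}→20
  placing 0:i first → 20 extensions

20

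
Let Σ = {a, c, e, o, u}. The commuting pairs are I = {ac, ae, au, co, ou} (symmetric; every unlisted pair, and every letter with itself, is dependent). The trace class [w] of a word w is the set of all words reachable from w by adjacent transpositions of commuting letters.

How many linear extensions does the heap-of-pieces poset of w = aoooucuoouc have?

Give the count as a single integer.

462

drop 0:a onto floor
drop 1:o onto {0:a}
drop 2:o onto {1:o}
drop 3:o onto {2:o}
drop 4:u onto floor
drop 5:c onto {4:u}
drop 6:u onto {5:c}
drop 7:o onto {3:o}
drop 8:o onto {7:o}
drop 9:u onto {6:u}
drop 10:c onto {9:u}
ground layer = {0:a, 4:u}
drop-orders for the pieces not yet dropped (sum over which currently-grounded one goes next):
  1 to go: {8} 1  {10} 1
  2 to go: {7,8} 1  {8,10} 2  {9,10} 1
  3 to go: {3,7,8} 1  {6,9,10} 1  {7,8,10} 3  {8,9,10} 3
  4 to go: {2,3,7,8} 1  {3,7,8,10} 4  {5,6,9,10} 1  {6,8,9,10} 4  {7,8,9,10} 6
  5 to go: {1,2,3,7,8} 1  {2,3,7,8,10} 5  {3,7,8,9,10} 10  {4,5,6,9,10} 1  {5,6,8,9,10} 5  {6,7,8,9,10} 10
  6 to go: {0,1,2,3,7,8} 1  {1,2,3,7,8,10} 6  {2,3,7,8,9,10} 15  {3,6,7,8,9,10} 20  {4,5,6,8,9,10} 6  {5,6,7,8,9,10} 15
  7 to go: {0,1,2,3,7,8,10} 7  {1,2,3,7,8,9,10} 21  {2,3,6,7,8,9,10} 35  {3,5,6,7,8,9,10} 35  {4,5,6,7,8,9,10} 21
  8 to go: {0,1,2,3,7,8,9,10} 28  {1,2,3,6,7,8,9,10} 56  {2,3,5,6,7,8,9,10} 70  {3,4,5,6,7,8,9,10} 56
  9 to go: {0,1,2,3,6,7,8,9,10} 84  {1,2,3,5,6,7,8,9,10} 126  {2,3,4,5,6,7,8,9,10} 126
  if 0:a drops first: 252 orders
  if 4:u drops first: 210 orders
heap linearizations: 462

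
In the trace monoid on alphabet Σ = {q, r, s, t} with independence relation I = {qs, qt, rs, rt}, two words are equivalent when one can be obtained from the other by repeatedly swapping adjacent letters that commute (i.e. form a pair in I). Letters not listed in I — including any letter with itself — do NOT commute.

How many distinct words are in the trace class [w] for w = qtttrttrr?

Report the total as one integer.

126

drop 0:q onto floor
drop 1:t onto floor
drop 2:t onto {1:t}
drop 3:t onto {2:t}
drop 4:r onto {0:q}
drop 5:t onto {3:t}
drop 6:t onto {5:t}
drop 7:r onto {4:r}
drop 8:r onto {7:r}
ground layer = {0:q, 1:t}
drop-orders for the pieces not yet dropped (sum over which currently-grounded one goes next):
  1 to go: {6} 1  {8} 1
  2 to go: {5,6} 1  {6,8} 2  {7,8} 1
  3 to go: {3,5,6} 1  {4,7,8} 1  {5,6,8} 3  {6,7,8} 3
  4 to go: {0,4,7,8} 1  {2,3,5,6} 1  {3,5,6,8} 4  {4,6,7,8} 4  {5,6,7,8} 6
  5 to go: {0,4,6,7,8} 5  {1,2,3,5,6} 1  {2,3,5,6,8} 5  {3,5,6,7,8} 10  {4,5,6,7,8} 10
  6 to go: {0,4,5,6,7,8} 15  {1,2,3,5,6,8} 6  {2,3,5,6,7,8} 15  {3,4,5,6,7,8} 20
  7 to go: {0,3,4,5,6,7,8} 35  {1,2,3,5,6,7,8} 21  {2,3,4,5,6,7,8} 35
  if 0:q drops first: 56 orders
  if 1:t drops first: 70 orders
heap linearizations: 126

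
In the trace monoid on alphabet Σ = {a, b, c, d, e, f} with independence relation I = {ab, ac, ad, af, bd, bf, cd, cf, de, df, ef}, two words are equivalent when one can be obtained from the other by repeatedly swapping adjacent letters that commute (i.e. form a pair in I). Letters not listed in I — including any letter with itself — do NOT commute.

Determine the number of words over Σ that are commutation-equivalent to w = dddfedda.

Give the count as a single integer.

#0=d has no predecessor
#1=d depends on [0:d]
#2=d depends on [1:d]
#3=f has no predecessor
#4=e has no predecessor
#5=d depends on [2:d]
#6=d depends on [5:d]
#7=a depends on [4:e]
sources: [0:d, 3:f, 4:e]
N(rest) = Σ N(rest − s) over sources s of rest; N(one piece) = 1:
  size 1 → [3]=1  [6]=1  [7]=1
  size 2 → [3,6]=2  [3,7]=2  [4,7]=1  [5,6]=1  [6,7]=2
  size 3 → [2,5,6]=1  [3,4,7]=3  [3,5,6]=3  [3,6,7]=6  [4,6,7]=3  [5,6,7]=3
  size 4 → [1,2,5,6]=1  [2,3,5,6]=4  [2,5,6,7]=4  [3,4,6,7]=12  [3,5,6,7]=12  [4,5,6,7]=6
  size 5 → [0,1,2,5,6]=1  [1,2,3,5,6]=5  [1,2,5,6,7]=5  [2,3,5,6,7]=20  [2,4,5,6,7]=10  [3,4,5,6,7]=30
  size 6 → [0,1,2,3,5,6]=6  [0,1,2,5,6,7]=6  [1,2,3,5,6,7]=30  [1,2,4,5,6,7]=15  [2,3,4,5,6,7]=60
  first=0(d) contributes 105
  first=3(f) contributes 21
  first=4(e) contributes 42
|[w]| = 168

168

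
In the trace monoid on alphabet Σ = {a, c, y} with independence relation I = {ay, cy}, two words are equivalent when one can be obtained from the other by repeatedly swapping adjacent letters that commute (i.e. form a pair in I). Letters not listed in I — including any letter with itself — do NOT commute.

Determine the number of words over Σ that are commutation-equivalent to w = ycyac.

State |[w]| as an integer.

10

#0=y has no predecessor
#1=c has no predecessor
#2=y depends on [0:y]
#3=a depends on [1:c]
#4=c depends on [3:a]
sources: [0:y, 1:c]
N(rest) = Σ N(rest − s) over sources s of rest; N(one piece) = 1:
  size 1 → [2]=1  [4]=1
  size 2 → [0,2]=1  [2,4]=2  [3,4]=1
  size 3 → [0,2,4]=3  [1,3,4]=1  [2,3,4]=3
  first=0(y) contributes 4
  first=1(c) contributes 6
|[w]| = 10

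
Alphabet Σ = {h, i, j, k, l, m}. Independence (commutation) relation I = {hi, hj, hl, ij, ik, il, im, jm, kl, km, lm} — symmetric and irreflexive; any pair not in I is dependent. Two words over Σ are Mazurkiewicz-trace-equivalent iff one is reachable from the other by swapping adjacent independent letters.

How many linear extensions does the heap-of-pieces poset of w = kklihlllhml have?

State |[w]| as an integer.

0(k) covers ∅
1(k) covers 0:k
2(l) covers ∅
3(i) covers ∅
4(h) covers 1:k
5(l) covers 2:l
6(l) covers 5:l
7(l) covers 6:l
8(h) covers 4:h
9(m) covers 8:h
10(l) covers 7:l
floor of heap: 0:k, 2:l, 3:i
completions by unplaced set U, small U first (add the entries for U minus each lowest piece of U):
  |U|=1: {3}:1  {9}:1  {10}:1
  |U|=2: {3,9}:2  {3,10}:2  {7,10}:1  {8,9}:1  {9,10}:2
  |U|=3: {3,7,10}:3  {3,8,9}:3  {3,9,10}:6  {4,8,9}:1  {6,7,10}:1  {7,9,10}:3  {8,9,10}:3
  |U|=4: {1,4,8,9}:1  {3,4,8,9}:4  {3,6,7,10}:4  {3,7,9,10}:12  {3,8,9,10}:12  {4,8,9,10}:4  {5,6,7,10}:1  {6,7,9,10}:4  {7,8,9,10}:6
  |U|=5: {0,1,4,8,9}:1  {1,3,4,8,9}:5  {1,4,8,9,10}:5  {2,5,6,7,10}:1  {3,4,8,9,10}:20  {3,5,6,7,10}:5  {3,6,7,9,10}:20  {3,7,8,9,10}:30  {4,7,8,9,10}:10  {5,6,7,9,10}:5  {6,7,8,9,10}:10
  |U|=6: {0,1,3,4,8,9}:6  {0,1,4,8,9,10}:6  {1,3,4,8,9,10}:30  {1,4,7,8,9,10}:15  {2,3,5,6,7,10}:6  {2,5,6,7,9,10}:6  {3,4,7,8,9,10}:60  {3,5,6,7,9,10}:30  {3,6,7,8,9,10}:60  {4,6,7,8,9,10}:20  {5,6,7,8,9,10}:15
  |U|=7: {0,1,3,4,8,9,10}:42  {0,1,4,7,8,9,10}:21  {1,3,4,7,8,9,10}:105  {1,4,6,7,8,9,10}:35  {2,3,5,6,7,9,10}:42  {2,5,6,7,8,9,10}:21  {3,4,6,7,8,9,10}:140  {3,5,6,7,8,9,10}:105  {4,5,6,7,8,9,10}:35
  |U|=8: {0,1,3,4,7,8,9,10}:168  {0,1,4,6,7,8,9,10}:56  {1,3,4,6,7,8,9,10}:280  {1,4,5,6,7,8,9,10}:70  {2,3,5,6,7,8,9,10}:168  {2,4,5,6,7,8,9,10}:56  {3,4,5,6,7,8,9,10}:280
  |U|=9: {0,1,3,4,6,7,8,9,10}:504  {0,1,4,5,6,7,8,9,10}:126  {1,2,4,5,6,7,8,9,10}:126  {1,3,4,5,6,7,8,9,10}:630  {2,3,4,5,6,7,8,9,10}:504
  start at 0(k): 1260
  start at 2(l): 1260
  start at 3(i): 252
sum over floor = 2772

2772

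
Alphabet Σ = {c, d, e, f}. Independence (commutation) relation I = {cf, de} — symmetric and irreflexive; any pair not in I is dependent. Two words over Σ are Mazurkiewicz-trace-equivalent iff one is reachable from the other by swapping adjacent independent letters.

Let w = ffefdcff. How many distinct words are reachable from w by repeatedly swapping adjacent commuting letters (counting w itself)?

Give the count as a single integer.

#0=f has no predecessor
#1=f depends on [0:f]
#2=e depends on [1:f]
#3=f depends on [2:e]
#4=d depends on [3:f]
#5=c depends on [4:d]
#6=f depends on [4:d]
#7=f depends on [6:f]
sources: [0:f]
N(rest) = Σ N(rest − s) over sources s of rest; N(one piece) = 1:
  size 1 → [5]=1  [7]=1
  size 2 → [5,7]=2  [6,7]=1
  size 3 → [5,6,7]=3
  size 4 → [4,5,6,7]=3
  size 5 → [3,4,5,6,7]=3
  size 6 → [2,3,4,5,6,7]=3
  first=0(f) contributes 3

3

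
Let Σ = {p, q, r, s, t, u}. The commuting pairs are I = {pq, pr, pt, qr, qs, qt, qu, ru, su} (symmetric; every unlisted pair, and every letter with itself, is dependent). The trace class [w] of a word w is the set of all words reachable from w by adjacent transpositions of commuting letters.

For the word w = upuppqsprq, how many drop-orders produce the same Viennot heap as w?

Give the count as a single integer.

90

drop 0:u onto floor
drop 1:p onto {0:u}
drop 2:u onto {1:p}
drop 3:p onto {2:u}
drop 4:p onto {3:p}
drop 5:q onto floor
drop 6:s onto {4:p}
drop 7:p onto {6:s}
drop 8:r onto {6:s}
drop 9:q onto {5:q}
ground layer = {0:u, 5:q}
drop-orders for the pieces not yet dropped (sum over which currently-grounded one goes next):
  1 to go: {7} 1  {8} 1  {9} 1
  2 to go: {5,9} 1  {7,8} 2  {7,9} 2  {8,9} 2
  3 to go: {5,7,9} 3  {5,8,9} 3  {6,7,8} 2  {7,8,9} 6
  4 to go: {4,6,7,8} 2  {5,7,8,9} 12  {6,7,8,9} 8
  5 to go: {3,4,6,7,8} 2  {4,6,7,8,9} 10  {5,6,7,8,9} 20
  6 to go: {2,3,4,6,7,8} 2  {3,4,6,7,8,9} 12  {4,5,6,7,8,9} 30
  7 to go: {1,2,3,4,6,7,8} 2  {2,3,4,6,7,8,9} 14  {3,4,5,6,7,8,9} 42
  8 to go: {0,1,2,3,4,6,7,8} 2  {1,2,3,4,6,7,8,9} 16  {2,3,4,5,6,7,8,9} 56
  if 0:u drops first: 72 orders
  if 5:q drops first: 18 orders
heap linearizations: 90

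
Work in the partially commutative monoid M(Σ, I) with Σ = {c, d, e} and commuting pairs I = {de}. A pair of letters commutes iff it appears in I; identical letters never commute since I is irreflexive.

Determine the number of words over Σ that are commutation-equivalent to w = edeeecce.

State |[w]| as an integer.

5

0(e) covers ∅
1(d) covers ∅
2(e) covers 0:e
3(e) covers 2:e
4(e) covers 3:e
5(c) covers 1:d, 4:e
6(c) covers 5:c
7(e) covers 6:c
floor of heap: 0:e, 1:d
completions by unplaced set U, small U first (add the entries for U minus each lowest piece of U):
  |U|=1: {7}:1
  |U|=2: {6,7}:1
  |U|=3: {5,6,7}:1
  |U|=4: {1,5,6,7}:1  {4,5,6,7}:1
  |U|=5: {1,4,5,6,7}:2  {3,4,5,6,7}:1
  |U|=6: {1,3,4,5,6,7}:3  {2,3,4,5,6,7}:1
  start at 0(e): 4
  start at 1(d): 1
sum over floor = 5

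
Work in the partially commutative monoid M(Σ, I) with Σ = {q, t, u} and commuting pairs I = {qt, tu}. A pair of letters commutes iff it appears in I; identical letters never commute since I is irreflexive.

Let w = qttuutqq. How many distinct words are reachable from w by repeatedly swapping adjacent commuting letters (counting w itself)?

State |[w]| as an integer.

piece 0:q — minimal
piece 1:t — minimal
piece 2:t rests on {1:t}
piece 3:u rests on {0:q}
piece 4:u rests on {3:u}
piece 5:t rests on {2:t}
piece 6:q rests on {4:u}
piece 7:q rests on {6:q}
minimal pieces: {0:q, 1:t}
ways to finish when only these pieces remain (= sum over removing one remaining piece with nothing left below it):
  1 left: {5}→1  {7}→1
  2 left: {2,5}→1  {5,7}→2  {6,7}→1
  3 left: {1,2,5}→1  {2,5,7}→3  {4,6,7}→1  {5,6,7}→3
  4 left: {1,2,5,7}→4  {2,5,6,7}→6  {3,4,6,7}→1  {4,5,6,7}→4
  5 left: {0,3,4,6,7}→1  {1,2,5,6,7}→10  {2,4,5,6,7}→10  {3,4,5,6,7}→5
  6 left: {0,3,4,5,6,7}→6  {1,2,4,5,6,7}→20  {2,3,4,5,6,7}→15
  placing 0:q first → 35 extensions
  placing 1:t first → 21 extensions
total linear extensions = 56

56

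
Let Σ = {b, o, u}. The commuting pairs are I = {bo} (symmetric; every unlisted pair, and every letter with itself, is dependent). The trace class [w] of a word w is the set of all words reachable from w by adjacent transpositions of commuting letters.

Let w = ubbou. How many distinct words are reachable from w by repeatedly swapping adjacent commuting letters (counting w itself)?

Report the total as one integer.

3

drop 0:u onto floor
drop 1:b onto {0:u}
drop 2:b onto {1:b}
drop 3:o onto {0:u}
drop 4:u onto {2:b, 3:o}
ground layer = {0:u}
drop-orders for the pieces not yet dropped (sum over which currently-grounded one goes next):
  1 to go: {4} 1
  2 to go: {2,4} 1  {3,4} 1
  3 to go: {1,2,4} 1  {2,3,4} 2
  if 0:u drops first: 3 orders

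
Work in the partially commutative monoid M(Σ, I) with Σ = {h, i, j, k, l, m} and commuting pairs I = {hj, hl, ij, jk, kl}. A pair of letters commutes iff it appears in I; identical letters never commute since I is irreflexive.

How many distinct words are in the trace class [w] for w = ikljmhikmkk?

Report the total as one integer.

3

drop 0:i onto floor
drop 1:k onto {0:i}
drop 2:l onto {0:i}
drop 3:j onto {2:l}
drop 4:m onto {1:k, 3:j}
drop 5:h onto {4:m}
drop 6:i onto {5:h}
drop 7:k onto {6:i}
drop 8:m onto {7:k}
drop 9:k onto {8:m}
drop 10:k onto {9:k}
ground layer = {0:i}
drop-orders for the pieces not yet dropped (sum over which currently-grounded one goes next):
  1 to go: {10} 1
  2 to go: {9,10} 1
  3 to go: {8,9,10} 1
  4 to go: {7,8,9,10} 1
  5 to go: {6,7,8,9,10} 1
  6 to go: {5,6,7,8,9,10} 1
  7 to go: {4,5,6,7,8,9,10} 1
  8 to go: {1,4,5,6,7,8,9,10} 1  {3,4,5,6,7,8,9,10} 1
  9 to go: {1,3,4,5,6,7,8,9,10} 2  {2,3,4,5,6,7,8,9,10} 1
  if 0:i drops first: 3 orders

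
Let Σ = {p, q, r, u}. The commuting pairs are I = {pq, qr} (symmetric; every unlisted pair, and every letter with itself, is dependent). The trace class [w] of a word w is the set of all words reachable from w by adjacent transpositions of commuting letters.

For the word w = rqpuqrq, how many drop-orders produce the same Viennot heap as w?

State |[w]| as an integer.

9

0(r) covers ∅
1(q) covers ∅
2(p) covers 0:r
3(u) covers 1:q, 2:p
4(q) covers 3:u
5(r) covers 3:u
6(q) covers 4:q
floor of heap: 0:r, 1:q
completions by unplaced set U, small U first (add the entries for U minus each lowest piece of U):
  |U|=1: {5}:1  {6}:1
  |U|=2: {4,6}:1  {5,6}:2
  |U|=3: {4,5,6}:3
  |U|=4: {3,4,5,6}:3
  |U|=5: {1,3,4,5,6}:3  {2,3,4,5,6}:3
  start at 0(r): 6
  start at 1(q): 3
sum over floor = 9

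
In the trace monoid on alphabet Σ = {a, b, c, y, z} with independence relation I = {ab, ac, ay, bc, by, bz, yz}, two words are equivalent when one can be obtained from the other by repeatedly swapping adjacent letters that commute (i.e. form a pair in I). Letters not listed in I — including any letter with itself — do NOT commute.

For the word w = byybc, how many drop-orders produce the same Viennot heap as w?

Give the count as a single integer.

drop 0:b onto floor
drop 1:y onto floor
drop 2:y onto {1:y}
drop 3:b onto {0:b}
drop 4:c onto {2:y}
ground layer = {0:b, 1:y}
drop-orders for the pieces not yet dropped (sum over which currently-grounded one goes next):
  1 to go: {3} 1  {4} 1
  2 to go: {0,3} 1  {2,4} 1  {3,4} 2
  3 to go: {0,3,4} 3  {1,2,4} 1  {2,3,4} 3
  if 0:b drops first: 4 orders
  if 1:y drops first: 6 orders
heap linearizations: 10

10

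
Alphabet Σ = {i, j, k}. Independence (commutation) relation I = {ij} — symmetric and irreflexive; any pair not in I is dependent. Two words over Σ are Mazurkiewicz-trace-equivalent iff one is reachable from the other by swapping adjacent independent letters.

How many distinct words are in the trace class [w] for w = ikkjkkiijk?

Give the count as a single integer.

3

0(i) covers ∅
1(k) covers 0:i
2(k) covers 1:k
3(j) covers 2:k
4(k) covers 3:j
5(k) covers 4:k
6(i) covers 5:k
7(i) covers 6:i
8(j) covers 5:k
9(k) covers 7:i, 8:j
floor of heap: 0:i
completions by unplaced set U, small U first (add the entries for U minus each lowest piece of U):
  |U|=1: {9}:1
  |U|=2: {7,9}:1  {8,9}:1
  |U|=3: {6,7,9}:1  {7,8,9}:2
  |U|=4: {6,7,8,9}:3
  |U|=5: {5,6,7,8,9}:3
  |U|=6: {4,5,6,7,8,9}:3
  |U|=7: {3,4,5,6,7,8,9}:3
  |U|=8: {2,3,4,5,6,7,8,9}:3
  start at 0(i): 3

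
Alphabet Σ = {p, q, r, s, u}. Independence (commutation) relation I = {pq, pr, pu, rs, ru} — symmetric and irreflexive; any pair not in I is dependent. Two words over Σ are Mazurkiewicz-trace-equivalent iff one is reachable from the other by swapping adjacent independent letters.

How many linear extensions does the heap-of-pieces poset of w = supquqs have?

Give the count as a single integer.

5

#0=s has no predecessor
#1=u depends on [0:s]
#2=p depends on [0:s]
#3=q depends on [1:u]
#4=u depends on [3:q]
#5=q depends on [4:u]
#6=s depends on [2:p, 5:q]
sources: [0:s]
N(rest) = Σ N(rest − s) over sources s of rest; N(one piece) = 1:
  size 1 → [6]=1
  size 2 → [2,6]=1  [5,6]=1
  size 3 → [2,5,6]=2  [4,5,6]=1
  size 4 → [2,4,5,6]=3  [3,4,5,6]=1
  size 5 → [1,3,4,5,6]=1  [2,3,4,5,6]=4
  first=0(s) contributes 5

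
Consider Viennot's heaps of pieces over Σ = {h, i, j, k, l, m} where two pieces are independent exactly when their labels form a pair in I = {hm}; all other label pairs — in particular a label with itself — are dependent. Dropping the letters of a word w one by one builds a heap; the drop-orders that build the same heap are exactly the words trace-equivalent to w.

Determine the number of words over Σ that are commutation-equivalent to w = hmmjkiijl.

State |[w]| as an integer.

drop 0:h onto floor
drop 1:m onto floor
drop 2:m onto {1:m}
drop 3:j onto {0:h, 2:m}
drop 4:k onto {3:j}
drop 5:i onto {4:k}
drop 6:i onto {5:i}
drop 7:j onto {6:i}
drop 8:l onto {7:j}
ground layer = {0:h, 1:m}
drop-orders for the pieces not yet dropped (sum over which currently-grounded one goes next):
  1 to go: {8} 1
  2 to go: {7,8} 1
  3 to go: {6,7,8} 1
  4 to go: {5,6,7,8} 1
  5 to go: {4,5,6,7,8} 1
  6 to go: {3,4,5,6,7,8} 1
  7 to go: {0,3,4,5,6,7,8} 1  {2,3,4,5,6,7,8} 1
  if 0:h drops first: 1 orders
  if 1:m drops first: 2 orders
heap linearizations: 3

3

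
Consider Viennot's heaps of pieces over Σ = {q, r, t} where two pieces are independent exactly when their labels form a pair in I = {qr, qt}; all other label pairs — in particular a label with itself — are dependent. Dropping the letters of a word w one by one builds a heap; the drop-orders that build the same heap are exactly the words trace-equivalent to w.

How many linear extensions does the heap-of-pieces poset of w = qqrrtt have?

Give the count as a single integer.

15

0(q) covers ∅
1(q) covers 0:q
2(r) covers ∅
3(r) covers 2:r
4(t) covers 3:r
5(t) covers 4:t
floor of heap: 0:q, 2:r
completions by unplaced set U, small U first (add the entries for U minus each lowest piece of U):
  |U|=1: {1}:1  {5}:1
  |U|=2: {0,1}:1  {1,5}:2  {4,5}:1
  |U|=3: {0,1,5}:3  {1,4,5}:3  {3,4,5}:1
  |U|=4: {0,1,4,5}:6  {1,3,4,5}:4  {2,3,4,5}:1
  start at 0(q): 5
  start at 2(r): 10
sum over floor = 15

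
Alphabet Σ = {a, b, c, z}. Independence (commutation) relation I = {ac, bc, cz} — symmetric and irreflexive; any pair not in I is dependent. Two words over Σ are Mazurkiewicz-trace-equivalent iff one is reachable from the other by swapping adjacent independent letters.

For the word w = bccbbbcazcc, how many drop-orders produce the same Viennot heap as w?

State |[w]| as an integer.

462

0(b) covers ∅
1(c) covers ∅
2(c) covers 1:c
3(b) covers 0:b
4(b) covers 3:b
5(b) covers 4:b
6(c) covers 2:c
7(a) covers 5:b
8(z) covers 7:a
9(c) covers 6:c
10(c) covers 9:c
floor of heap: 0:b, 1:c
completions by unplaced set U, small U first (add the entries for U minus each lowest piece of U):
  |U|=1: {8}:1  {10}:1
  |U|=2: {7,8}:1  {8,10}:2  {9,10}:1
  |U|=3: {5,7,8}:1  {6,9,10}:1  {7,8,10}:3  {8,9,10}:3
  |U|=4: {2,6,9,10}:1  {4,5,7,8}:1  {5,7,8,10}:4  {6,8,9,10}:4  {7,8,9,10}:6
  |U|=5: {1,2,6,9,10}:1  {2,6,8,9,10}:5  {3,4,5,7,8}:1  {4,5,7,8,10}:5  {5,7,8,9,10}:10  {6,7,8,9,10}:10
  |U|=6: {0,3,4,5,7,8}:1  {1,2,6,8,9,10}:6  {2,6,7,8,9,10}:15  {3,4,5,7,8,10}:6  {4,5,7,8,9,10}:15  {5,6,7,8,9,10}:20
  |U|=7: {0,3,4,5,7,8,10}:7  {1,2,6,7,8,9,10}:21  {2,5,6,7,8,9,10}:35  {3,4,5,7,8,9,10}:21  {4,5,6,7,8,9,10}:35
  |U|=8: {0,3,4,5,7,8,9,10}:28  {1,2,5,6,7,8,9,10}:56  {2,4,5,6,7,8,9,10}:70  {3,4,5,6,7,8,9,10}:56
  |U|=9: {0,3,4,5,6,7,8,9,10}:84  {1,2,4,5,6,7,8,9,10}:126  {2,3,4,5,6,7,8,9,10}:126
  start at 0(b): 252
  start at 1(c): 210
sum over floor = 462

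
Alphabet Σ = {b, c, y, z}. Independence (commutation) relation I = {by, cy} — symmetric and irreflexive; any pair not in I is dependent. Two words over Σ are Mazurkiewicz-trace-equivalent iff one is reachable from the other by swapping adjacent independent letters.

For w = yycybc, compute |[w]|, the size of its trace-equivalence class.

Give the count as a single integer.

drop 0:y onto floor
drop 1:y onto {0:y}
drop 2:c onto floor
drop 3:y onto {1:y}
drop 4:b onto {2:c}
drop 5:c onto {4:b}
ground layer = {0:y, 2:c}
drop-orders for the pieces not yet dropped (sum over which currently-grounded one goes next):
  1 to go: {3} 1  {5} 1
  2 to go: {1,3} 1  {3,5} 2  {4,5} 1
  3 to go: {0,1,3} 1  {1,3,5} 3  {2,4,5} 1  {3,4,5} 3
  4 to go: {0,1,3,5} 4  {1,3,4,5} 6  {2,3,4,5} 4
  if 0:y drops first: 10 orders
  if 2:c drops first: 10 orders
heap linearizations: 20

20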